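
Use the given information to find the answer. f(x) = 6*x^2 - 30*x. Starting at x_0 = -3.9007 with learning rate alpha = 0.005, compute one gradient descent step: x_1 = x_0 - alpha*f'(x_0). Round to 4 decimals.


We compute the gradient at x_0 and apply the update.
f'(x) = 12*x - 30
f'(-3.9007) = 12*-3.9007 - 30 = -76.8084
x_1 = -3.9007 - 0.005*-76.8084 = -3.5167


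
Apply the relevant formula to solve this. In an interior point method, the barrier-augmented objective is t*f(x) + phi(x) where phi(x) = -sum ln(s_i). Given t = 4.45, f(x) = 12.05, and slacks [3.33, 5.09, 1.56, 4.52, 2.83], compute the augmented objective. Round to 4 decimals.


Step 1: Compute log-barrier.
ln values: [1.203, 1.6273, 0.4447, 1.5085, 1.0403]
phi = -(1.203 + 1.6273 + 0.4447 + 1.5085 + 1.0403) = -5.8237
Step 2: Compute augmented objective.
t*f(x) = 4.45*12.05 = 53.6225
Total = 53.6225 - 5.8237 = 47.7988


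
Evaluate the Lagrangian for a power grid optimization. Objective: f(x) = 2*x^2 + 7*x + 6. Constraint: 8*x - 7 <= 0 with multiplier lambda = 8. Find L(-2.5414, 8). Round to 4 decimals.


Step 1: Evaluate f(x).
f(-2.5414) = 2*(-2.5414)^2 + 7*(-2.5414) + 6 = 1.1276
Step 2: Evaluate g(x).
g(-2.5414) = 8*-2.5414 - 7 = -27.3312
Step 3: Compute Lagrangian.
L = 1.1276 + 8*-27.3312 = -217.522


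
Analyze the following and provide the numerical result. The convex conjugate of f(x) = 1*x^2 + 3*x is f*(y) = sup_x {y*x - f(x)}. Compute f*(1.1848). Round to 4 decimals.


f*(y) = sup_x {y*x - a*x^2 - b*x} = sup_x {(y-b)*x - a*x^2}
FOC: (y - b) - 2a*x = 0 => x* = (y - b)/(2a)
x* = (1.1848 - 3)/(2*1) = -0.9076
f*(1.1848) = (y-b)^2/(4a) = (1.1848 - 3)^2/(4*1)
= 3.295/4 = 0.8237


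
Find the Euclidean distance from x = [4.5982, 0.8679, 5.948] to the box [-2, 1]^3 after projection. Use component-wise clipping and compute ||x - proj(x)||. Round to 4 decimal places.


Project each component onto [-2, 1].
clip(4.5982) = 1.0, clip(0.8679) = 0.8679, clip(5.948) = 1.0
Projection = [1.0, 0.8679, 1.0]
Squared diffs: [12.947, 0.0, 24.4827]
Distance = sqrt(37.4297) = 6.118


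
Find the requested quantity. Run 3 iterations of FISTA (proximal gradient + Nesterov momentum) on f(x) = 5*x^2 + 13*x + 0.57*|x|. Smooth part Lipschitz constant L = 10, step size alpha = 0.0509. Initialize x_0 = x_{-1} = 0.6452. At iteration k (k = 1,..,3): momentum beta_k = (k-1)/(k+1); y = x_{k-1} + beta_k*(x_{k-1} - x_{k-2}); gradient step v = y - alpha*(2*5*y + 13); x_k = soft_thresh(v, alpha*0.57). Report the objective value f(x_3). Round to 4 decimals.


FISTA on f(x) = 5*x^2 + 13*x + 0.57*|x|
L = 10, alpha = 0.0509
Iteration 1: beta = 0.0, y = 0.6452 + 0.0*(0.6452 - 0.6452) = 0.6452
  grad(y) = 19.452, v = y - alpha*grad = -0.3449
  prox(v) = soft_thresh(-0.3449, 0.029) = -0.3159
Iteration 2: beta = 0.3333, y = -0.3159 + 0.3333*(-0.3159 - 0.6452) = -0.6363
  grad(y) = 6.6374, v = y - alpha*grad = -0.9741
  prox(v) = soft_thresh(-0.9741, 0.029) = -0.9451
Iteration 3: beta = 0.5, y = -0.9451 + 0.5*(-0.9451 + 0.3159) = -1.2597
  grad(y) = 0.4031, v = y - alpha*grad = -1.2802
  prox(v) = soft_thresh(-1.2802, 0.029) = -1.2512
f(x_3) = 5*(-1.2512)^2 + 13*(-1.2512) + 0.57*|-1.2512| = -7.7249


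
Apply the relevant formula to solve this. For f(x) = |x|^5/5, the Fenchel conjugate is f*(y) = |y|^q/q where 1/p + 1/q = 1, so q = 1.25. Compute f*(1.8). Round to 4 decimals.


The conjugate exponent q satisfies 1/p + 1/q = 1.
p = 5, so q = 5/(5 - 1) = 1.25
|y|^q = 1.8^1.25 = 2.0849
f*(1.8) = 2.0849 / 1.25 = 1.6679


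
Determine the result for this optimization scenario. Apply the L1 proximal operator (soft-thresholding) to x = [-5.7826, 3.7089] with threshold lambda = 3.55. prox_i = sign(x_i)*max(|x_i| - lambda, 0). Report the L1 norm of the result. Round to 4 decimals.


Soft-thresholding with lambda = 3.55:
prox(-5.7826) = sign(-5.7826)*max(|-5.7826| - 3.55, 0) = -2.2326
prox(3.7089) = sign(3.7089)*max(|3.7089| - 3.55, 0) = 0.1589
prox(x) = [-2.2326, 0.1589]
||prox(x)||_1 = 2.2326 + 0.1589 = 2.3915


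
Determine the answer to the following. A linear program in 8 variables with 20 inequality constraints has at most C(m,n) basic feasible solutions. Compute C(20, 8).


Each vertex corresponds to some choice of n active constraints out of m, so the number of vertices is at most C(m, n) = m! / (n!(m-n)!).
m = 20, n = 8
Numerator: 20 * 19 * 18 * 17 * 16 * 15 * 14 * 13
Denominator: 8! = 40320
C(20, 8) = 125970


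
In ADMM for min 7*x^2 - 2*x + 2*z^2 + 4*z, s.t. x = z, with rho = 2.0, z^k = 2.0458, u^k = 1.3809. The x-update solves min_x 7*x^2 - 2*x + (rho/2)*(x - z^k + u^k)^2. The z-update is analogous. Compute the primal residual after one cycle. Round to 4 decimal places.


ADMM iteration with rho = 2.0, z^k = 2.0458, u^k = 1.3809
Step 1: x-update.
Minimize 7*x^2 - 2*x + (2.0/2)*(x - 2.0458 + 1.3809)^2
FOC: (2*7 + 2.0)*x = 2 + 2.0*(2.0458 - 1.3809)
x^{k+1} = 0.2081
Step 2: z-update.
Minimize 2*z^2 + 4*z + (2.0/2)*(0.2081 - z + 1.3809)^2
FOC: (2*2 + 2.0)*z = -4 + 2.0*(0.2081 + 1.3809)
z^{k+1} = -0.137
Step 3: u-update.
u^{k+1} = 1.3809 + 0.2081 + 0.137 = 1.726
Step 4: Primal residual = |0.2081 + 0.137| = 0.3451


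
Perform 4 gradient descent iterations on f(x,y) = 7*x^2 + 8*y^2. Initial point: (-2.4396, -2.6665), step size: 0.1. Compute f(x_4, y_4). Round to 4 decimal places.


Gradient descent on f(x,y) = 7*x^2 + 8*y^2.
Starting point: (-2.4396, -2.6665), alpha = 0.1
Step 1: grad_x = 2*7*-2.4396 = -34.1544, grad_y = 2*8*-2.6665 = -42.664
  x_1 = -2.4396 - 0.1*-34.1544 = 0.9758
  y_1 = -2.6665 - 0.1*-42.664 = 1.5999
Step 2: grad_x = 2*7*0.9758 = 13.6618, grad_y = 2*8*1.5999 = 25.5984
  x_2 = 0.9758 - 0.1*13.6618 = -0.3903
  y_2 = 1.5999 - 0.1*25.5984 = -0.9599
Step 3: grad_x = 2*7*-0.3903 = -5.4647, grad_y = 2*8*-0.9599 = -15.359
  x_3 = -0.3903 - 0.1*-5.4647 = 0.1561
  y_3 = -0.9599 - 0.1*-15.359 = 0.576
Step 4: grad_x = 2*7*0.1561 = 2.1859, grad_y = 2*8*0.576 = 9.2154
  x_4 = 0.1561 - 0.1*2.1859 = -0.0625
  y_4 = 0.576 - 0.1*9.2154 = -0.3456
f(-0.0625, -0.3456) = 7*(-0.0625)^2 + 8*(-0.3456)^2 = 0.9827


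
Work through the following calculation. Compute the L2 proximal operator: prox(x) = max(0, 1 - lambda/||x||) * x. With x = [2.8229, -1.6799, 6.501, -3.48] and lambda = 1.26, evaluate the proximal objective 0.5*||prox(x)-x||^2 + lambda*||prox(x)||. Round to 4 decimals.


Step 1: Compute ||x||.
||x|| = 8.0724
Step 2: Compute scaling factor.
scale = max(0, 1 - 1.26/8.0724) = 0.8439
Step 3: prox(x) = [2.3823, -1.4177, 5.4863, -2.9368]
||prox(x)|| = 6.8124
Step 4: Proximal objective.
0.5*||prox-x||^2 = 0.7938
lambda*||prox|| = 8.5836
Total = 9.3775


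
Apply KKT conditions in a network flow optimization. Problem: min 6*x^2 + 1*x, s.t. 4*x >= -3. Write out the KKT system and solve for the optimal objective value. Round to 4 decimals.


Step 1: Try lambda = 0 (constraint inactive).
Stationarity: 2*6*x + 1 = 0
x* = -1/(2*6) = -1/12 = -0.0833 (rounded; the exact value -1/12 is used below)
Check constraint: 4*-0.0833 = -0.3332 >= -3 -- satisfied.
Step 2: Compute optimal value.
f(x*) = 6*(-1/12)^2 + 1*(-1/12) = -0.0417


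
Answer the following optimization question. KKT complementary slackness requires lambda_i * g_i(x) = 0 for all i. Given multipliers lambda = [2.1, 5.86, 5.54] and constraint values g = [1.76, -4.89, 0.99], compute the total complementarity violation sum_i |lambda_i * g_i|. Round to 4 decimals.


KKT complementary slackness check:
lambda_1 * g_1 = 2.1 * 1.76 = 3.696
lambda_2 * g_2 = 5.86 * -4.89 = -28.6554
lambda_3 * g_3 = 5.54 * 0.99 = 5.4846
Total violation = 3.696 + 28.6554 + 5.4846 = 37.836


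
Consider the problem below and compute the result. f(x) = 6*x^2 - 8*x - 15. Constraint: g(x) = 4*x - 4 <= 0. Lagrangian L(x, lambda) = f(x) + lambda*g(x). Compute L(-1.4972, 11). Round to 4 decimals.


Step 1: Evaluate f(x).
f(-1.4972) = 6*(-1.4972)^2 - 8*(-1.4972) - 15 = 10.4272
Step 2: Evaluate g(x).
g(-1.4972) = 4*-1.4972 - 4 = -9.9888
Step 3: Compute Lagrangian.
L = 10.4272 + 11*-9.9888 = -99.4496


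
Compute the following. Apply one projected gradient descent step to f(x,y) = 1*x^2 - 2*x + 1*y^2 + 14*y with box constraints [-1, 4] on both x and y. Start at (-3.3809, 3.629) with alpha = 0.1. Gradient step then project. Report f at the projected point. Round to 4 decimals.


Step 1: Compute gradient at (-3.3809, 3.629).
grad_x = 2*1*-3.3809 - 2 = -8.7618
grad_y = 2*1*3.629 + 14 = 21.258
Step 2: Gradient step.
x_raw = -3.3809 - 0.1*-8.7618 = -2.5047
y_raw = 3.629 - 0.1*21.258 = 1.5032
Step 3: Project onto [-1, 4].
x_proj = clip(-2.5047) = -1.0
y_proj = clip(1.5032) = 1.5032
Step 4: Evaluate f.
f(-1.0, 1.5032) = 26.3044


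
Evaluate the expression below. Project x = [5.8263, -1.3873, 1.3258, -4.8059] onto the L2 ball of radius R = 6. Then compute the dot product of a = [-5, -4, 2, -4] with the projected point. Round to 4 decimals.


Step 1: Compute ||x|| (intermediates to 6 decimals).
||x|| = sqrt(5.8263^2 + (-1.3873)^2 + 1.3258^2 + (-4.8059)^2) = 7.792611
Step 2: Project.
Since ||x|| > R, scale = R/||x|| = 6/7.792611 = 0.76996, proj(x) = scale * x
proj(x) = [4.486018, -1.068166, 1.020813, -3.700351]
Step 3: Dot product.
a^T * proj(x) = -5*4.486018 - 4*(-1.068166) + 2*1.020813 - 4*(-3.700351) = -1.3144


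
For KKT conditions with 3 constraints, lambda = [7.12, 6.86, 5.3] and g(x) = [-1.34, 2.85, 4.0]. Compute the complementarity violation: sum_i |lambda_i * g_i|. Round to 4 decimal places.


KKT complementary slackness check:
lambda_1 * g_1 = 7.12 * -1.34 = -9.5408
lambda_2 * g_2 = 6.86 * 2.85 = 19.551
lambda_3 * g_3 = 5.3 * 4.0 = 21.2
Total violation = 9.5408 + 19.551 + 21.2 = 50.2918


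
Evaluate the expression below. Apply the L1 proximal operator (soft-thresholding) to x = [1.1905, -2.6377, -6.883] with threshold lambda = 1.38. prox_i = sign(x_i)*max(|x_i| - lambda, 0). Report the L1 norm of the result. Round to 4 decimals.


Soft-thresholding with lambda = 1.38:
prox(1.1905) = sign(1.1905)*max(|1.1905| - 1.38, 0) = 0.0
prox(-2.6377) = sign(-2.6377)*max(|-2.6377| - 1.38, 0) = -1.2577
prox(-6.883) = sign(-6.883)*max(|-6.883| - 1.38, 0) = -5.503
prox(x) = [0.0, -1.2577, -5.503]
||prox(x)||_1 = 0.0 + 1.2577 + 5.503 = 6.7607


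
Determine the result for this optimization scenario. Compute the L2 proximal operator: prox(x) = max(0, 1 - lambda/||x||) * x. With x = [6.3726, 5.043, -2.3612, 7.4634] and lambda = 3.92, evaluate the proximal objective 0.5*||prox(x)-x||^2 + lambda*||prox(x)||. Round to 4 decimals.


Step 1: Compute ||x||.
||x|| = 11.2836
Step 2: Compute scaling factor.
scale = max(0, 1 - 3.92/11.2836) = 0.6526
Step 3: prox(x) = [4.1587, 3.291, -1.5409, 4.8706]
||prox(x)|| = 7.3636
Step 4: Proximal objective.
0.5*||prox-x||^2 = 7.6832
lambda*||prox|| = 28.8653
Total = 36.5485


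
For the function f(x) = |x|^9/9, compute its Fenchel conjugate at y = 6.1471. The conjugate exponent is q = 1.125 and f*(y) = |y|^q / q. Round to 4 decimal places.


The conjugate exponent q satisfies 1/p + 1/q = 1.
p = 9, so q = 9/(9 - 1) = 1.125
|y|^q = 6.1471^1.125 = 7.7135
f*(6.1471) = 7.7135 / 1.125 = 6.8565


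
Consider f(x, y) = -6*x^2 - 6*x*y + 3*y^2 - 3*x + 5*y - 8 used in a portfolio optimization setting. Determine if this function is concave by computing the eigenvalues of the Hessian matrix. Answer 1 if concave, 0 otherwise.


The Hessian of f(x,y) = -6*x^2 - 6*x*y + 3*y^2 - 3*x + 5*y - 8 is:
H = [[-12, -6], [-6, 6]]
Trace = -12 + 6 = -6
Determinant = -12*6 - (-6)^2 = -108
Discriminant = (-6)^2 - 4*-108 = 468.0
Eigenvalues: lambda_1 = -13.8167, lambda_2 = 7.8167
The function is not concave.

0


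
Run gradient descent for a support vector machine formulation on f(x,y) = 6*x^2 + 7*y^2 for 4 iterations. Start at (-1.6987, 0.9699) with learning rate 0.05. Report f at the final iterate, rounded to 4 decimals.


Gradient descent on f(x,y) = 6*x^2 + 7*y^2.
Starting point: (-1.6987, 0.9699), alpha = 0.05
Step 1: grad_x = 2*6*-1.6987 = -20.3844, grad_y = 2*7*0.9699 = 13.5786
  x_1 = -1.6987 - 0.05*-20.3844 = -0.6795
  y_1 = 0.9699 - 0.05*13.5786 = 0.291
Step 2: grad_x = 2*6*-0.6795 = -8.1538, grad_y = 2*7*0.291 = 4.0736
  x_2 = -0.6795 - 0.05*-8.1538 = -0.2718
  y_2 = 0.291 - 0.05*4.0736 = 0.0873
Step 3: grad_x = 2*6*-0.2718 = -3.2615, grad_y = 2*7*0.0873 = 1.2221
  x_3 = -0.2718 - 0.05*-3.2615 = -0.1087
  y_3 = 0.0873 - 0.05*1.2221 = 0.0262
Step 4: grad_x = 2*6*-0.1087 = -1.3046, grad_y = 2*7*0.0262 = 0.3666
  x_4 = -0.1087 - 0.05*-1.3046 = -0.0435
  y_4 = 0.0262 - 0.05*0.3666 = 0.0079
f(-0.0435, 0.0079) = 6*(-0.0435)^2 + 7*0.0079^2 = 0.0118


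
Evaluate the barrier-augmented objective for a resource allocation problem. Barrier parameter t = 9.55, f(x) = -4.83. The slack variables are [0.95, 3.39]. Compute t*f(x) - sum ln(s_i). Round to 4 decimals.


Step 1: Compute log-barrier.
ln values: [-0.0513, 1.2208]
phi = -(-0.0513 + 1.2208) = -1.1695
Step 2: Compute augmented objective.
t*f(x) = 9.55*-4.83 = -46.1265
Total = -46.1265 - 1.1695 = -47.296


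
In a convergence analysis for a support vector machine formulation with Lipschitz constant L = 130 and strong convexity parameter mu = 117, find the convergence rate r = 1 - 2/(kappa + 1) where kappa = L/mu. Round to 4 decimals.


Step 1: Compute the condition number.
kappa = L/mu = 130/117 = 1.1111
Step 2: Compute the convergence rate.
r = 1 - 2/(kappa + 1) = 1 - 2*mu/(L + mu) = (L - mu)/(L + mu) = 13/247 = 0.0526


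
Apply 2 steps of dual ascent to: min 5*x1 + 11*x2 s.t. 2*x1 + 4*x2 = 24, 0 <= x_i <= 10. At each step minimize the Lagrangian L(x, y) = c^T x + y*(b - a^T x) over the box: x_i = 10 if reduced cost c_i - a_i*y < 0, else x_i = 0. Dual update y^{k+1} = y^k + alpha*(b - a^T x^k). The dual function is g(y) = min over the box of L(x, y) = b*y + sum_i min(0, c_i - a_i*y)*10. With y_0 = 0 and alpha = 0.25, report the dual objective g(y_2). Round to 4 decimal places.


Dual ascent for LP: min 5*x1 + 11*x2, 2*x1 + 4*x2 = 24, 0 <= x_i <= 10
Step 1: y^k = 0.0, reduced costs: (5.0, 11.0)
  x^k = (0.0, 0.0), subgradient = b - a^T x = 24.0
  y^{k+1} = 0.0 + 0.25*24.0 = 6.0
Step 2: y^k = 6.0, reduced costs: (-7.0, -13.0)
  x^k = (10.0, 10.0), subgradient = b - a^T x = -36.0
  y^{k+1} = 6.0 + 0.25*-36.0 = -3.0
Dual objective at y_2 = -3.0: reduced costs (11.0, 23.0), box minimizer x = (0.0, 0.0)
g(y_2) = b*y + (c1 - a1*y)*x1 + (c2 - a2*y)*x2 = 24*(-3.0) + 11.0*0.0 + 23.0*0.0 = -72.0 + 0.0 + 0.0 = -72.0


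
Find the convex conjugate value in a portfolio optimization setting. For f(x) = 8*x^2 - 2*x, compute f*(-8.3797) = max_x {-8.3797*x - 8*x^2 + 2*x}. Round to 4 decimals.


f*(y) = sup_x {y*x - a*x^2 - b*x} = sup_x {(y-b)*x - a*x^2}
FOC: (y - b) - 2a*x = 0 => x* = (y - b)/(2a)
x* = (-8.3797 + 2)/(2*8) = -0.3987
f*(-8.3797) = (y-b)^2/(4a) = (-8.3797 + 2)^2/(4*8)
= 40.7006/32 = 1.2719


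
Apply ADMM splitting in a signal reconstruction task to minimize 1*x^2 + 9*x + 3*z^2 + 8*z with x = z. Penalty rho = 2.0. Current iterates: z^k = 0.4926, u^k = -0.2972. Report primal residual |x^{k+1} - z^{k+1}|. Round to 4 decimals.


ADMM iteration with rho = 2.0, z^k = 0.4926, u^k = -0.2972
Step 1: x-update.
Minimize 1*x^2 + 9*x + (2.0/2)*(x - 0.4926 - 0.2972)^2
FOC: (2*1 + 2.0)*x = -9 + 2.0*(0.4926 + 0.2972)
x^{k+1} = -1.8551
Step 2: z-update.
Minimize 3*z^2 + 8*z + (2.0/2)*(-1.8551 - z - 0.2972)^2
FOC: (2*3 + 2.0)*z = -8 + 2.0*(-1.8551 - 0.2972)
z^{k+1} = -1.5381
Step 3: u-update.
u^{k+1} = -0.2972 - 1.8551 + 1.5381 = -0.6142
Step 4: Primal residual = |-1.8551 + 1.5381| = 0.317


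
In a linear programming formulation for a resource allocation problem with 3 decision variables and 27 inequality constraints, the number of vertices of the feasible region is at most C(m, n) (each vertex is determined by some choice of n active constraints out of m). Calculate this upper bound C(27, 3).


Each vertex corresponds to some choice of n active constraints out of m, so the number of vertices is at most C(m, n) = m! / (n!(m-n)!).
m = 27, n = 3
Numerator: 27 * 26 * 25
Denominator: 3! = 6
C(27, 3) = 2925


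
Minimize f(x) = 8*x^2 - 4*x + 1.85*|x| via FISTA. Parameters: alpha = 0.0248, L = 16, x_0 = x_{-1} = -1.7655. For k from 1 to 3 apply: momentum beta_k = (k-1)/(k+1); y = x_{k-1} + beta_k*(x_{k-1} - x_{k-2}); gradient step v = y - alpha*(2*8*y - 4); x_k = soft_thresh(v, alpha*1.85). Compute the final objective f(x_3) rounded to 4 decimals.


FISTA on f(x) = 8*x^2 - 4*x + 1.85*|x|
L = 16, alpha = 0.0248
Iteration 1: beta = 0.0, y = -1.7655 + 0.0*(-1.7655 + 1.7655) = -1.7655
  grad(y) = -32.248, v = y - alpha*grad = -0.9657
  prox(v) = soft_thresh(-0.9657, 0.0459) = -0.9199
Iteration 2: beta = 0.3333, y = -0.9199 + 0.3333*(-0.9199 + 1.7655) = -0.638
  grad(y) = -14.2079, v = y - alpha*grad = -0.2856
  prox(v) = soft_thresh(-0.2856, 0.0459) = -0.2398
Iteration 3: beta = 0.5, y = -0.2398 + 0.5*(-0.2398 + 0.9199) = 0.1003
  grad(y) = -2.3952, v = y - alpha*grad = 0.1597
  prox(v) = soft_thresh(0.1597, 0.0459) = 0.1138
f(x_3) = 8*0.1138^2 - 4*0.1138 + 1.85*|0.1138| = -0.1411


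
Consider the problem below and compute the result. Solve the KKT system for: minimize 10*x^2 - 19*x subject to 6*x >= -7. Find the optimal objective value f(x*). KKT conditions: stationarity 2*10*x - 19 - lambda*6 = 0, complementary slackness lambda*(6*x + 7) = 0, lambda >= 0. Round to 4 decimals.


Step 1: Try lambda = 0 (constraint inactive).
Stationarity: 2*10*x - 19 = 0
x* = 19/(2*10) = 0.95
Check constraint: 6*0.95 = 5.7 >= -7 -- satisfied.
Step 2: Compute optimal value.
f(x*) = 10*0.95^2 - 19*0.95 = -9.025


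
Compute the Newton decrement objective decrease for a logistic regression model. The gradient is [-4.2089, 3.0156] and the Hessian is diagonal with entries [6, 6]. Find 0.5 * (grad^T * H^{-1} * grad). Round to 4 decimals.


Step 1: H is diagonal, so H^(-1) * g = [-0.7015, 0.5026].
Step 2: g^T H^(-1) g = sum_i g_i^2 / H_ii
  = (-4.2089)^2/6 + (3.0156)^2/6
  = 2.9525 + 1.5156 = 4.4681
Step 3: Objective decrease = 0.5 * g^T H^(-1) g = 2.2341


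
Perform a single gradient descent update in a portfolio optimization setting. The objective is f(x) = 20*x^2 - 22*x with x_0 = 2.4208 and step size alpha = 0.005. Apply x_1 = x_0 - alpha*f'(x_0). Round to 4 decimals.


We compute the gradient at x_0 and apply the update.
f'(x) = 40*x - 22
f'(2.4208) = 40*2.4208 - 22 = 74.832
x_1 = 2.4208 - 0.005*74.832 = 2.0466


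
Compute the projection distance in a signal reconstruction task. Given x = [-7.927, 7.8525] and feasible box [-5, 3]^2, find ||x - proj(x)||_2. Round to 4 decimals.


Project each component onto [-5, 3].
clip(-7.927) = -5.0, clip(7.8525) = 3.0
Projection = [-5.0, 3.0]
Squared diffs: [8.5673, 23.5468]
Distance = sqrt(32.1141) = 5.6669


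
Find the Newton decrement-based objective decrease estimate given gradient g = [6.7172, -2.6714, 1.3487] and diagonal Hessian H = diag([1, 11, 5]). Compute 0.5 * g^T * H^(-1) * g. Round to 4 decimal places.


Step 1: H is diagonal, so H^(-1) * g = [6.7172, -0.2429, 0.2697].
Step 2: g^T H^(-1) g = sum_i g_i^2 / H_ii
  = (6.7172)^2/1 + (-2.6714)^2/11 + (1.3487)^2/5
  = 45.1208 + 0.6488 + 0.3638 = 46.1333
Step 3: Objective decrease = 0.5 * g^T H^(-1) g = 23.0667


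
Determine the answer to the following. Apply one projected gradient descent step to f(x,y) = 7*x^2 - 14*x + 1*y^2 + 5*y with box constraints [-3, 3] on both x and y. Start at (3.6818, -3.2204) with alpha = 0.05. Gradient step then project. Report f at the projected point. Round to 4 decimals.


Step 1: Compute gradient at (3.6818, -3.2204).
grad_x = 2*7*3.6818 - 14 = 37.5452
grad_y = 2*1*-3.2204 + 5 = -1.4408
Step 2: Gradient step.
x_raw = 3.6818 - 0.05*37.5452 = 1.8045
y_raw = -3.2204 - 0.05*-1.4408 = -3.1484
Step 3: Project onto [-3, 3].
x_proj = clip(1.8045) = 1.8045
y_proj = clip(-3.1484) = -3.0
Step 4: Evaluate f.
f(1.8045, -3.0) = -8.469


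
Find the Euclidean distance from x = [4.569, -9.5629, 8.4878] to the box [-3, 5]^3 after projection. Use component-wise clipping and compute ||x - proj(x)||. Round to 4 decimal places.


Project each component onto [-3, 5].
clip(4.569) = 4.569, clip(-9.5629) = -3.0, clip(8.4878) = 5.0
Projection = [4.569, -3.0, 5.0]
Squared diffs: [0.0, 43.0717, 12.1647]
Distance = sqrt(55.2364) = 7.4321


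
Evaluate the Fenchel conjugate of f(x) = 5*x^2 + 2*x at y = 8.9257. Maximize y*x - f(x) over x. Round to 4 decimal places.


f*(y) = sup_x {y*x - a*x^2 - b*x} = sup_x {(y-b)*x - a*x^2}
FOC: (y - b) - 2a*x = 0 => x* = (y - b)/(2a)
x* = (8.9257 - 2)/(2*5) = 0.6926
f*(8.9257) = (y-b)^2/(4a) = (8.9257 - 2)^2/(4*5)
= 47.9653/20 = 2.3983


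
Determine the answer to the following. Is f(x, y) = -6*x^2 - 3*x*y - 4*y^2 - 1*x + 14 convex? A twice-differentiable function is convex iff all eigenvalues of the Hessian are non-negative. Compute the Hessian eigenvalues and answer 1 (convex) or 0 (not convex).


The Hessian of f(x,y) = -6*x^2 - 3*x*y - 4*y^2 - 1*x + 14 is:
H = [[-12, -3], [-3, -8]]
Trace = -12 - 8 = -20
Determinant = -12*-8 - (-3)^2 = 87
Discriminant = (-20)^2 - 4*87 = 52.0
Eigenvalues: lambda_1 = -13.6056, lambda_2 = -6.3944
The function is not convex.

0


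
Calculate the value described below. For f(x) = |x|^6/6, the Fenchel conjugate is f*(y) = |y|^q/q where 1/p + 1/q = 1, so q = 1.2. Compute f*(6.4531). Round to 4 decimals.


The conjugate exponent q satisfies 1/p + 1/q = 1.
p = 6, so q = 6/(6 - 1) = 1.2
|y|^q = 6.4531^1.2 = 9.3696
f*(6.4531) = 9.3696 / 1.2 = 7.808


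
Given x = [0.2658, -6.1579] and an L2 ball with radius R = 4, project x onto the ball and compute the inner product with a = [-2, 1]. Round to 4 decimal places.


Step 1: Compute ||x|| (intermediates to 6 decimals).
||x|| = sqrt(0.2658^2 + (-6.1579)^2) = 6.163634
Step 2: Project.
Since ||x|| > R, scale = R/||x|| = 4/6.163634 = 0.648968, proj(x) = scale * x
proj(x) = [0.172496, -3.99628]
Step 3: Dot product.
a^T * proj(x) = -2*0.172496 + 1*(-3.99628) = -4.3413


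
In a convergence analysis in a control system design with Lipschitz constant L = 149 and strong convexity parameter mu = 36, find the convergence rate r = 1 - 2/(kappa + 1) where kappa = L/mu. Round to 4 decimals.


Step 1: Compute the condition number.
kappa = L/mu = 149/36 = 4.1389
Step 2: Compute the convergence rate.
r = 1 - 2/(kappa + 1) = 1 - 2*mu/(L + mu) = (L - mu)/(L + mu) = 113/185 = 0.6108


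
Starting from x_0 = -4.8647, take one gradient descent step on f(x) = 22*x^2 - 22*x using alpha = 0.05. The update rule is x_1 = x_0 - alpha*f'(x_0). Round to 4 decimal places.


We compute the gradient at x_0 and apply the update.
f'(x) = 44*x - 22
f'(-4.8647) = 44*-4.8647 - 22 = -236.0468
x_1 = -4.8647 - 0.05*-236.0468 = 6.9376


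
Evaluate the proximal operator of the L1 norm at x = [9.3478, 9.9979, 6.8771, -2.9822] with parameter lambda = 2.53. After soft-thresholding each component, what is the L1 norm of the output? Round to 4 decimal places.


Soft-thresholding with lambda = 2.53:
prox(9.3478) = sign(9.3478)*max(|9.3478| - 2.53, 0) = 6.8178
prox(9.9979) = sign(9.9979)*max(|9.9979| - 2.53, 0) = 7.4679
prox(6.8771) = sign(6.8771)*max(|6.8771| - 2.53, 0) = 4.3471
prox(-2.9822) = sign(-2.9822)*max(|-2.9822| - 2.53, 0) = -0.4522
prox(x) = [6.8178, 7.4679, 4.3471, -0.4522]
||prox(x)||_1 = 6.8178 + 7.4679 + 4.3471 + 0.4522 = 19.085


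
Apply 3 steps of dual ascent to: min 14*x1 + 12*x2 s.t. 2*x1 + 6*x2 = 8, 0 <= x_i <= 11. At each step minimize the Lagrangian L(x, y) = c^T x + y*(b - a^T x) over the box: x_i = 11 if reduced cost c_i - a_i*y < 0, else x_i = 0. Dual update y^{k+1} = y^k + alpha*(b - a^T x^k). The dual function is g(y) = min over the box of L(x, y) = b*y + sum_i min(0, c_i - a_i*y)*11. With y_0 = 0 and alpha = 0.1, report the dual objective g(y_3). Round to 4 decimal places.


Dual ascent for LP: min 14*x1 + 12*x2, 2*x1 + 6*x2 = 8, 0 <= x_i <= 11
Step 1: y^k = 0.0, reduced costs: (14.0, 12.0)
  x^k = (0.0, 0.0), subgradient = b - a^T x = 8.0
  y^{k+1} = 0.0 + 0.1*8.0 = 0.8
Step 2: y^k = 0.8, reduced costs: (12.4, 7.2)
  x^k = (0.0, 0.0), subgradient = b - a^T x = 8.0
  y^{k+1} = 0.8 + 0.1*8.0 = 1.6
Step 3: y^k = 1.6, reduced costs: (10.8, 2.4)
  x^k = (0.0, 0.0), subgradient = b - a^T x = 8.0
  y^{k+1} = 1.6 + 0.1*8.0 = 2.4
Dual objective at y_3 = 2.4: reduced costs (9.2, -2.4), box minimizer x = (0.0, 11.0)
g(y_3) = b*y + (c1 - a1*y)*x1 + (c2 - a2*y)*x2 = 8*2.4 + 9.2*0.0 + (-2.4)*11.0 = 19.2 + 0.0 - 26.4 = -7.2


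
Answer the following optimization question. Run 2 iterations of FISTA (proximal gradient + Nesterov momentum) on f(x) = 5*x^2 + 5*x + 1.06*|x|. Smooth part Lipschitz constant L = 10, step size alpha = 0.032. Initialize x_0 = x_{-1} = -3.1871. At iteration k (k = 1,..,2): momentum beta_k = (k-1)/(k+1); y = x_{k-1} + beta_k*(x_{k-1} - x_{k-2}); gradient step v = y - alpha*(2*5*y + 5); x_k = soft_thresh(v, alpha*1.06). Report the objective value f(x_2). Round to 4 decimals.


FISTA on f(x) = 5*x^2 + 5*x + 1.06*|x|
L = 10, alpha = 0.032
Iteration 1: beta = 0.0, y = -3.1871 + 0.0*(-3.1871 + 3.1871) = -3.1871
  grad(y) = -26.871, v = y - alpha*grad = -2.3272
  prox(v) = soft_thresh(-2.3272, 0.0339) = -2.2933
Iteration 2: beta = 0.3333, y = -2.2933 + 0.3333*(-2.2933 + 3.1871) = -1.9954
  grad(y) = -14.9538, v = y - alpha*grad = -1.5169
  prox(v) = soft_thresh(-1.5169, 0.0339) = -1.4829
f(x_2) = 5*(-1.4829)^2 + 5*(-1.4829) + 1.06*|-1.4829| = 5.1527


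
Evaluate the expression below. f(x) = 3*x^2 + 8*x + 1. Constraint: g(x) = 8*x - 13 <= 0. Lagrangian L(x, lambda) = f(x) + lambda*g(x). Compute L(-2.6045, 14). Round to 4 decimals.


Step 1: Evaluate f(x).
f(-2.6045) = 3*(-2.6045)^2 + 8*(-2.6045) + 1 = 0.5143
Step 2: Evaluate g(x).
g(-2.6045) = 8*-2.6045 - 13 = -33.836
Step 3: Compute Lagrangian.
L = 0.5143 + 14*-33.836 = -473.1897


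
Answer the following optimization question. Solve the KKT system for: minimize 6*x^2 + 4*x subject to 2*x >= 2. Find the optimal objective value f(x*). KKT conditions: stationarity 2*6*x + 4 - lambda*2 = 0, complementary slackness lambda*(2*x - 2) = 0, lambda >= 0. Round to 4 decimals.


Step 1: Try lambda = 0 (constraint inactive).
x_unc = -4/(2*6) = -0.3333
Check: 2*-0.3333 = -0.6666 < 2 -- violated!
Step 2: Constraint must be active: 2*x = 2
x* = 2/2 = 1.0
lambda = (2*6*1.0 + 4)/2 = 8.0
Step 3: Compute optimal value.
f(x*) = 6*1.0^2 + 4*1.0 = 10.0


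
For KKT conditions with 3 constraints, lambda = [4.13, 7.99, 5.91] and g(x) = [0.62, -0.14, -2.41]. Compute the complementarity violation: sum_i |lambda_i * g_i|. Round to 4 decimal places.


KKT complementary slackness check:
lambda_1 * g_1 = 4.13 * 0.62 = 2.5606
lambda_2 * g_2 = 7.99 * -0.14 = -1.1186
lambda_3 * g_3 = 5.91 * -2.41 = -14.2431
Total violation = 2.5606 + 1.1186 + 14.2431 = 17.9223


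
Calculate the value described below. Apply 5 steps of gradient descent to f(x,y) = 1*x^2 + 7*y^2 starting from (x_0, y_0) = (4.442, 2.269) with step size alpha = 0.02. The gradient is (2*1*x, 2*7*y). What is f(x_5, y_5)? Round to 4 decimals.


Gradient descent on f(x,y) = 1*x^2 + 7*y^2.
Starting point: (4.442, 2.269), alpha = 0.02
Step 1: grad_x = 2*1*4.442 = 8.884, grad_y = 2*7*2.269 = 31.766
  x_1 = 4.442 - 0.02*8.884 = 4.2643
  y_1 = 2.269 - 0.02*31.766 = 1.6337
Step 2: grad_x = 2*1*4.2643 = 8.5286, grad_y = 2*7*1.6337 = 22.8715
  x_2 = 4.2643 - 0.02*8.5286 = 4.0937
  y_2 = 1.6337 - 0.02*22.8715 = 1.1762
Step 3: grad_x = 2*1*4.0937 = 8.1875, grad_y = 2*7*1.1762 = 16.4675
  x_3 = 4.0937 - 0.02*8.1875 = 3.93
  y_3 = 1.1762 - 0.02*16.4675 = 0.8469
Step 4: grad_x = 2*1*3.93 = 7.86, grad_y = 2*7*0.8469 = 11.8566
  x_4 = 3.93 - 0.02*7.86 = 3.7728
  y_4 = 0.8469 - 0.02*11.8566 = 0.6098
Step 5: grad_x = 2*1*3.7728 = 7.5456, grad_y = 2*7*0.6098 = 8.5367
  x_5 = 3.7728 - 0.02*7.5456 = 3.6219
  y_5 = 0.6098 - 0.02*8.5367 = 0.439
f(3.6219, 0.439) = 1*3.6219^2 + 7*0.439^2 = 14.4673


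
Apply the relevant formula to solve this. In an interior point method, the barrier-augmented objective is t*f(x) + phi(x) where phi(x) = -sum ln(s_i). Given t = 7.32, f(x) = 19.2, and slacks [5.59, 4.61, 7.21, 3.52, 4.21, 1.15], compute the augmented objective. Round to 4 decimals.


Step 1: Compute log-barrier.
ln values: [1.721, 1.5282, 1.9755, 1.2585, 1.4375, 0.1398]
phi = -(1.721 + 1.5282 + 1.9755 + 1.2585 + 1.4375 + 0.1398) = -8.0604
Step 2: Compute augmented objective.
t*f(x) = 7.32*19.2 = 140.544
Total = 140.544 - 8.0604 = 132.4836


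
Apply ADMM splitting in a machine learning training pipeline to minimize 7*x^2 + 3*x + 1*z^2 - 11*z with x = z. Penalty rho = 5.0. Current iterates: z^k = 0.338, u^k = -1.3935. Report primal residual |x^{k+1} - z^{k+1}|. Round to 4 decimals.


ADMM iteration with rho = 5.0, z^k = 0.338, u^k = -1.3935
Step 1: x-update.
Minimize 7*x^2 + 3*x + (5.0/2)*(x - 0.338 - 1.3935)^2
FOC: (2*7 + 5.0)*x = -3 + 5.0*(0.338 + 1.3935)
x^{k+1} = 0.2978
Step 2: z-update.
Minimize 1*z^2 - 11*z + (5.0/2)*(0.2978 - z - 1.3935)^2
FOC: (2*1 + 5.0)*z = 11 + 5.0*(0.2978 - 1.3935)
z^{k+1} = 0.7888
Step 3: u-update.
u^{k+1} = -1.3935 + 0.2978 - 0.7888 = -1.8845
Step 4: Primal residual = |0.2978 - 0.7888| = 0.491


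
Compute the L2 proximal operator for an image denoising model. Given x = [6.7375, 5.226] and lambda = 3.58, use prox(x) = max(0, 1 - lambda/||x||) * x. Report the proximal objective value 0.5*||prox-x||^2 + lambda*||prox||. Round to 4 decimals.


Step 1: Compute ||x||.
||x|| = 8.5267
Step 2: Compute scaling factor.
scale = max(0, 1 - 3.58/8.5267) = 0.5801
Step 3: prox(x) = [3.9087, 3.0318]
||prox(x)|| = 4.9467
Step 4: Proximal objective.
0.5*||prox-x||^2 = 6.4082
lambda*||prox|| = 17.7092
Total = 24.1175


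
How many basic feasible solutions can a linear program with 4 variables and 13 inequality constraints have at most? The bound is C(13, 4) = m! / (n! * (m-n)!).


Each vertex corresponds to some choice of n active constraints out of m, so the number of vertices is at most C(m, n) = m! / (n!(m-n)!).
m = 13, n = 4
Numerator: 13 * 12 * 11 * 10
Denominator: 4! = 24
C(13, 4) = 715


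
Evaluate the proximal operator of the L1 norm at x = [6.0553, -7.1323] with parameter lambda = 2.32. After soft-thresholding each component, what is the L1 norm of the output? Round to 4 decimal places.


Soft-thresholding with lambda = 2.32:
prox(6.0553) = sign(6.0553)*max(|6.0553| - 2.32, 0) = 3.7353
prox(-7.1323) = sign(-7.1323)*max(|-7.1323| - 2.32, 0) = -4.8123
prox(x) = [3.7353, -4.8123]
||prox(x)||_1 = 3.7353 + 4.8123 = 8.5476


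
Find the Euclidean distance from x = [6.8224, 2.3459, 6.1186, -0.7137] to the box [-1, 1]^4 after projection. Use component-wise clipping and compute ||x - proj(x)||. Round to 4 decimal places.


Project each component onto [-1, 1].
clip(6.8224) = 1.0, clip(2.3459) = 1.0, clip(6.1186) = 1.0, clip(-0.7137) = -0.7137
Projection = [1.0, 1.0, 1.0, -0.7137]
Squared diffs: [33.9003, 1.8114, 26.2001, 0.0]
Distance = sqrt(61.9118) = 7.8684


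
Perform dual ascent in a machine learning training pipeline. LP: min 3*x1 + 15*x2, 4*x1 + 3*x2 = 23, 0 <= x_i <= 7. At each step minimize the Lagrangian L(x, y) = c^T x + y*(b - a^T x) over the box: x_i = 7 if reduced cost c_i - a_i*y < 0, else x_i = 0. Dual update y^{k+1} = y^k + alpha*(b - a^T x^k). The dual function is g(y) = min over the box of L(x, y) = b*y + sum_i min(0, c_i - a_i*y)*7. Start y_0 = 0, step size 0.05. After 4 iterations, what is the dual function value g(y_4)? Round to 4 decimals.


Dual ascent for LP: min 3*x1 + 15*x2, 4*x1 + 3*x2 = 23, 0 <= x_i <= 7
Step 1: y^k = 0.0, reduced costs: (3.0, 15.0)
  x^k = (0.0, 0.0), subgradient = b - a^T x = 23.0
  y^{k+1} = 0.0 + 0.05*23.0 = 1.15
Step 2: y^k = 1.15, reduced costs: (-1.6, 11.55)
  x^k = (7.0, 0.0), subgradient = b - a^T x = -5.0
  y^{k+1} = 1.15 + 0.05*-5.0 = 0.9
Step 3: y^k = 0.9, reduced costs: (-0.6, 12.3)
  x^k = (7.0, 0.0), subgradient = b - a^T x = -5.0
  y^{k+1} = 0.9 + 0.05*-5.0 = 0.65
Step 4: y^k = 0.65, reduced costs: (0.4, 13.05)
  x^k = (0.0, 0.0), subgradient = b - a^T x = 23.0
  y^{k+1} = 0.65 + 0.05*23.0 = 1.8
Dual objective at y_4 = 1.8: reduced costs (-4.2, 9.6), box minimizer x = (7.0, 0.0)
g(y_4) = b*y + (c1 - a1*y)*x1 + (c2 - a2*y)*x2 = 23*1.8 + (-4.2)*7.0 + 9.6*0.0 = 41.4 - 29.4 + 0.0 = 12.0


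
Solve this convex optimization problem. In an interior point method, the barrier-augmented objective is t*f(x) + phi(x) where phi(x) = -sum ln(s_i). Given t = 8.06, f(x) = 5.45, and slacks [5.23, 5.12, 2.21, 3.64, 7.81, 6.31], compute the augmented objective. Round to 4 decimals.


Step 1: Compute log-barrier.
ln values: [1.6544, 1.6332, 0.793, 1.292, 2.0554, 1.8421]
phi = -(1.6544 + 1.6332 + 0.793 + 1.292 + 2.0554 + 1.8421) = -9.2701
Step 2: Compute augmented objective.
t*f(x) = 8.06*5.45 = 43.927
Total = 43.927 - 9.2701 = 34.6569


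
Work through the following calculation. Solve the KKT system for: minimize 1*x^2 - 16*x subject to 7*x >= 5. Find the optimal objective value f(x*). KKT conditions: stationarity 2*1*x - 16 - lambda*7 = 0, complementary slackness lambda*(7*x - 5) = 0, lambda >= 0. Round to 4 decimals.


Step 1: Try lambda = 0 (constraint inactive).
Stationarity: 2*1*x - 16 = 0
x* = 16/(2*1) = 8.0
Check constraint: 7*8.0 = 56.0 >= 5 -- satisfied.
Step 2: Compute optimal value.
f(x*) = 1*8.0^2 - 16*8.0 = -64.0


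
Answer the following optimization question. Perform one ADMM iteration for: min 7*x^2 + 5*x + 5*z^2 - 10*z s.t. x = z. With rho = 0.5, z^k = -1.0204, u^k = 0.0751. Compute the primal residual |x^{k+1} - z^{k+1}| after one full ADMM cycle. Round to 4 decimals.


ADMM iteration with rho = 0.5, z^k = -1.0204, u^k = 0.0751
Step 1: x-update.
Minimize 7*x^2 + 5*x + (0.5/2)*(x + 1.0204 + 0.0751)^2
FOC: (2*7 + 0.5)*x = -5 + 0.5*(-1.0204 - 0.0751)
x^{k+1} = -0.3826
Step 2: z-update.
Minimize 5*z^2 - 10*z + (0.5/2)*(-0.3826 - z + 0.0751)^2
FOC: (2*5 + 0.5)*z = 10 + 0.5*(-0.3826 + 0.0751)
z^{k+1} = 0.9377
Step 3: u-update.
u^{k+1} = 0.0751 - 0.3826 - 0.9377 = -1.2452
Step 4: Primal residual = |-0.3826 - 0.9377| = 1.3203


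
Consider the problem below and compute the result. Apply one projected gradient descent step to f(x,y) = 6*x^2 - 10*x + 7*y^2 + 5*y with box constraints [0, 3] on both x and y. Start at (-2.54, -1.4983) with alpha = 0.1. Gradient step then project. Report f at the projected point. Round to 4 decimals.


Step 1: Compute gradient at (-2.54, -1.4983).
grad_x = 2*6*-2.54 - 10 = -40.48
grad_y = 2*7*-1.4983 + 5 = -15.9762
Step 2: Gradient step.
x_raw = -2.54 - 0.1*-40.48 = 1.508
y_raw = -1.4983 - 0.1*-15.9762 = 0.0993
Step 3: Project onto [0, 3].
x_proj = clip(1.508) = 1.508
y_proj = clip(0.0993) = 0.0993
Step 4: Evaluate f.
f(1.508, 0.0993) = -0.87


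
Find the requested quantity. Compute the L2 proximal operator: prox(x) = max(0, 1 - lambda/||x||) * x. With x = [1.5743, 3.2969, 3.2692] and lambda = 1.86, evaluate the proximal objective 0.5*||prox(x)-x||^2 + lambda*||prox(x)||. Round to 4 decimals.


Step 1: Compute ||x||.
||x|| = 4.9026
Step 2: Compute scaling factor.
scale = max(0, 1 - 1.86/4.9026) = 0.6206
Step 3: prox(x) = [0.977, 2.0461, 2.0289]
||prox(x)|| = 3.0426
Step 4: Proximal objective.
0.5*||prox-x||^2 = 1.7298
lambda*||prox|| = 5.6592
Total = 7.3891


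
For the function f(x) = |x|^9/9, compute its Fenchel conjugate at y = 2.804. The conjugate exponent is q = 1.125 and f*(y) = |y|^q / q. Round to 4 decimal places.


The conjugate exponent q satisfies 1/p + 1/q = 1.
p = 9, so q = 9/(9 - 1) = 1.125
|y|^q = 2.804^1.125 = 3.1897
f*(2.804) = 3.1897 / 1.125 = 2.8353


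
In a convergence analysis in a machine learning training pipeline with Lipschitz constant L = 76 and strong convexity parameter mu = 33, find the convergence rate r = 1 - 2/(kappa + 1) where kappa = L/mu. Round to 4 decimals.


Step 1: Compute the condition number.
kappa = L/mu = 76/33 = 2.303
Step 2: Compute the convergence rate.
r = 1 - 2/(kappa + 1) = 1 - 2*mu/(L + mu) = (L - mu)/(L + mu) = 43/109 = 0.3945


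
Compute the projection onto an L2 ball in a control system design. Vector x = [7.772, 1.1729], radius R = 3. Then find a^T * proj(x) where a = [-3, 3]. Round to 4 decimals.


Step 1: Compute ||x|| (intermediates to 6 decimals).
||x|| = sqrt(7.772^2 + 1.1729^2) = 7.860005
Step 2: Project.
Since ||x|| > R, scale = R/||x|| = 3/7.860005 = 0.381679, proj(x) = scale * x
proj(x) = [2.966409, 0.447671]
Step 3: Dot product.
a^T * proj(x) = -3*2.966409 + 3*0.447671 = -7.5562


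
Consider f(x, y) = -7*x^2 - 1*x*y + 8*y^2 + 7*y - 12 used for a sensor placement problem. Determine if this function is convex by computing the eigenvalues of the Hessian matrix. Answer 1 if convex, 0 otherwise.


The Hessian of f(x,y) = -7*x^2 - 1*x*y + 8*y^2 + 7*y - 12 is:
H = [[-14, -1], [-1, 16]]
Trace = -14 + 16 = 2
Determinant = -14*16 - (-1)^2 = -225
Discriminant = (2)^2 - 4*-225 = 904.0
Eigenvalues: lambda_1 = -14.0333, lambda_2 = 16.0333
The function is not convex.

0


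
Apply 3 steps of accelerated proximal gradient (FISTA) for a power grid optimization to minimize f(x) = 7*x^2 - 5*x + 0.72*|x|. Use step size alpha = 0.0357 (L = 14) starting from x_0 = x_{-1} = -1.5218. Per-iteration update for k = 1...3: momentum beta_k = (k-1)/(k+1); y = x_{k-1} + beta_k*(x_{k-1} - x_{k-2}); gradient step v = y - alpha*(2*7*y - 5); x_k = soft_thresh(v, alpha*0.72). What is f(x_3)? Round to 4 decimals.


FISTA on f(x) = 7*x^2 - 5*x + 0.72*|x|
L = 14, alpha = 0.0357
Iteration 1: beta = 0.0, y = -1.5218 + 0.0*(-1.5218 + 1.5218) = -1.5218
  grad(y) = -26.3052, v = y - alpha*grad = -0.5827
  prox(v) = soft_thresh(-0.5827, 0.0257) = -0.557
Iteration 2: beta = 0.3333, y = -0.557 + 0.3333*(-0.557 + 1.5218) = -0.2354
  grad(y) = -8.2956, v = y - alpha*grad = 0.0608
  prox(v) = soft_thresh(0.0608, 0.0257) = 0.035
Iteration 3: beta = 0.5, y = 0.035 + 0.5*(0.035 + 0.557) = 0.3311
  grad(y) = -0.365, v = y - alpha*grad = 0.3441
  prox(v) = soft_thresh(0.3441, 0.0257) = 0.3184
f(x_3) = 7*0.3184^2 - 5*0.3184 + 0.72*|0.3184| = -0.6531


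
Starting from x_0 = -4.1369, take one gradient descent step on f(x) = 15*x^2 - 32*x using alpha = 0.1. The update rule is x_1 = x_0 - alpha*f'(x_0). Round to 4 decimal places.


We compute the gradient at x_0 and apply the update.
f'(x) = 30*x - 32
f'(-4.1369) = 30*-4.1369 - 32 = -156.107
x_1 = -4.1369 - 0.1*-156.107 = 11.4738


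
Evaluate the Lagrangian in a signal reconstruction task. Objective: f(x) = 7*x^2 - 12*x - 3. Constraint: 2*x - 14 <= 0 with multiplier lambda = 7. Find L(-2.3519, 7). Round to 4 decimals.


Step 1: Evaluate f(x).
f(-2.3519) = 7*(-2.3519)^2 - 12*(-2.3519) - 3 = 63.9428
Step 2: Evaluate g(x).
g(-2.3519) = 2*-2.3519 - 14 = -18.7038
Step 3: Compute Lagrangian.
L = 63.9428 + 7*-18.7038 = -66.9838


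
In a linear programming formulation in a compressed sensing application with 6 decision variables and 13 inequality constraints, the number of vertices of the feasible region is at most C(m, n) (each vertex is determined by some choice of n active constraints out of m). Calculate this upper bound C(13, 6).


Each vertex corresponds to some choice of n active constraints out of m, so the number of vertices is at most C(m, n) = m! / (n!(m-n)!).
m = 13, n = 6
Numerator: 13 * 12 * 11 * 10 * 9 * 8
Denominator: 6! = 720
C(13, 6) = 1716


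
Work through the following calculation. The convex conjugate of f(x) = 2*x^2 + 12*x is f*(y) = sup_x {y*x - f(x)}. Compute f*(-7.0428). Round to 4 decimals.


f*(y) = sup_x {y*x - a*x^2 - b*x} = sup_x {(y-b)*x - a*x^2}
FOC: (y - b) - 2a*x = 0 => x* = (y - b)/(2a)
x* = (-7.0428 - 12)/(2*2) = -4.7607
f*(-7.0428) = (y-b)^2/(4a) = (-7.0428 - 12)^2/(4*2)
= 362.6282/8 = 45.3285


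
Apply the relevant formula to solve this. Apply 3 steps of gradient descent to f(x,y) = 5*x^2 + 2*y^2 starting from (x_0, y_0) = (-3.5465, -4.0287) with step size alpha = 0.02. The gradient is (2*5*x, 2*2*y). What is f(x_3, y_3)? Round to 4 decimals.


Gradient descent on f(x,y) = 5*x^2 + 2*y^2.
Starting point: (-3.5465, -4.0287), alpha = 0.02
Step 1: grad_x = 2*5*-3.5465 = -35.465, grad_y = 2*2*-4.0287 = -16.1148
  x_1 = -3.5465 - 0.02*-35.465 = -2.8372
  y_1 = -4.0287 - 0.02*-16.1148 = -3.7064
Step 2: grad_x = 2*5*-2.8372 = -28.372, grad_y = 2*2*-3.7064 = -14.8256
  x_2 = -2.8372 - 0.02*-28.372 = -2.2698
  y_2 = -3.7064 - 0.02*-14.8256 = -3.4099
Step 3: grad_x = 2*5*-2.2698 = -22.6976, grad_y = 2*2*-3.4099 = -13.6396
  x_3 = -2.2698 - 0.02*-22.6976 = -1.8158
  y_3 = -3.4099 - 0.02*-13.6396 = -3.1371
f(-1.8158, -3.1371) = 5*(-1.8158)^2 + 2*(-3.1371)^2 = 36.1686
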